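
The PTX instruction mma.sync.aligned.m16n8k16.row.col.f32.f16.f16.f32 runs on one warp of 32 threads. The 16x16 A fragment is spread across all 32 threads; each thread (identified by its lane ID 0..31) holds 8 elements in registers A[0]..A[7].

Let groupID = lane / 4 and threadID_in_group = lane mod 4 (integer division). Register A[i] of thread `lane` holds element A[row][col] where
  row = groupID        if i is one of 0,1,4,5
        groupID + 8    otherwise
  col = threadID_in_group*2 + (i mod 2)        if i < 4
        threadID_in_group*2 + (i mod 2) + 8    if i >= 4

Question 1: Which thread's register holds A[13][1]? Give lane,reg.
r:13=>grp=5,rB=1  c:1=>cB=0,tig=0,lo=1
L=5*4+0=20  i=0*4+1*2+1=3

20,3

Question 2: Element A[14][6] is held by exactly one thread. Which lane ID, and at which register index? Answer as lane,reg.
27,2

r=14->g=6,rb=1  c=6->cb=0,t=3,b0=0
L=6*4+3=27  i=0*4+1*2+0=2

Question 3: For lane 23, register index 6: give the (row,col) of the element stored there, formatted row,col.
lane 23: gr=5 (23/4), th=3 (23%4)
i=6: r=5+8=13, c=3*2+0+8=14

13,14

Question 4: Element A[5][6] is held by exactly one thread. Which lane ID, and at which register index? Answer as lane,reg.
r: 5->gid=5,r8=0  c: 6->c8=0,tid=3,i&1=0
L=5*4+3=23  i=0*4+0*2+0=0

23,0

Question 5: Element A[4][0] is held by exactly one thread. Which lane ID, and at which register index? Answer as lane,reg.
r:4=>grp=4,rB=0  c:0=>cB=0,tig=0,lo=0
L=4*4+0=16  i=0*4+0*2+0=0

16,0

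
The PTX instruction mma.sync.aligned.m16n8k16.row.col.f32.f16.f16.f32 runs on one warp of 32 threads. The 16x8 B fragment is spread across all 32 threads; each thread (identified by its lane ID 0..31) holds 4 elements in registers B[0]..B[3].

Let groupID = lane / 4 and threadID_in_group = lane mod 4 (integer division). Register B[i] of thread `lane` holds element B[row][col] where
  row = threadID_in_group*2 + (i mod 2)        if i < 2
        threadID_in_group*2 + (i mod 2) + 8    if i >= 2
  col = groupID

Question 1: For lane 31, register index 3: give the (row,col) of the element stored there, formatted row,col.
15,7

lane 31->31/4=7, 31 mod 4=3
i=3  r:2·3+1+8->15  c:7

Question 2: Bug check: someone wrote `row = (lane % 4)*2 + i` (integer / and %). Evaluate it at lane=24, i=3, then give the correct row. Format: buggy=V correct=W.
buggy=3 correct=9

`(lane % 4)*2 + i`[24,3]=>3
24: grp=6,tig=0
[3] (0*2+1+8,6) = (9,6)
row: 3 vs 9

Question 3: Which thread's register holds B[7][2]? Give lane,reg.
c: 2->gid=2  r: 7->r8=0,tid=3,i&1=1
L=2*4+3=11  i=0*2+1=1

11,1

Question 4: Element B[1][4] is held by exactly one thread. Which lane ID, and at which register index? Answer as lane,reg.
16,1

c=4⇒gr=4  r=1⇒Rb=0,th=0,odd=1
L=4*4+0=16  i=0*2+1=1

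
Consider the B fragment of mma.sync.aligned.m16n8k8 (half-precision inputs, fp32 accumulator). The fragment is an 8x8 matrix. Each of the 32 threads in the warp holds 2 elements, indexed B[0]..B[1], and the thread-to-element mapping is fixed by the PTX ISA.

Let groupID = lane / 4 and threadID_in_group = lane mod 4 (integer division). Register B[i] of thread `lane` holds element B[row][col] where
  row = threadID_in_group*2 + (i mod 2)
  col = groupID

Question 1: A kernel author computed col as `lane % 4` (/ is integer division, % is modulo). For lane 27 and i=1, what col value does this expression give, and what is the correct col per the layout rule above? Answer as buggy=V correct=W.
buggy=3 correct=6

`lane % 4`[27,1]⇒3
27: gr=6,th=3
[1] (3*2+1,6) = (7,6)
col: 3 vs 6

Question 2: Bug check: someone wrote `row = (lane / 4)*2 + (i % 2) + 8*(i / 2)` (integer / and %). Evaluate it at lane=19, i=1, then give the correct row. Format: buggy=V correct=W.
`(lane / 4)*2 + (i % 2) + 8*(i / 2)`[19,1]->9
lane 19->19/4=4, 19 mod 4=3
i=1  r:2·3+1->7  c:4
row: 9 vs 7

buggy=9 correct=7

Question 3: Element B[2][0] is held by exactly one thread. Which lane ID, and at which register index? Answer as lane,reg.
c: 0->gid=0  r: 2->tid=1,i&1=0
L=0*4+1=1  i=0=0

1,0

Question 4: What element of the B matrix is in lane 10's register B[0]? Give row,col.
L=10->gid=10>>2=2, tid=10&3=2
[0]->row 2·2+0=4  col gid=2

4,2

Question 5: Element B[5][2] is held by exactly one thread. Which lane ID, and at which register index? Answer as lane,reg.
c: 2->gid=2  r: 5->tid=2,i&1=1
L=2*4+2=10  i=1=1

10,1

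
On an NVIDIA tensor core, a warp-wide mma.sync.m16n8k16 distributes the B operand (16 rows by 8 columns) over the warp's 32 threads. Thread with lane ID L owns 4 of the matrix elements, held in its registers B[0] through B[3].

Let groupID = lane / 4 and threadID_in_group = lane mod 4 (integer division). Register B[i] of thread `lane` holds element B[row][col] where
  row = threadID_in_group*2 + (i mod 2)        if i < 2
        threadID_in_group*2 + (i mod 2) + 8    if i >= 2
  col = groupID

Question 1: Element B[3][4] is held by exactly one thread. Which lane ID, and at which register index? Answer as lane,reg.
17,1

c:4=>grp=4  r:3=>rB=0,tig=1,lo=1
L=4*4+1=17  i=0*2+1=1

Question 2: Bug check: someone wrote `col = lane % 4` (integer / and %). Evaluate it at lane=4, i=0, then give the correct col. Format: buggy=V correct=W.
`lane % 4`[4,0]->0
4: gid=1,tid=0
[0] (0*2+0+0,1) = (0,1)
col: 0 vs 1

buggy=0 correct=1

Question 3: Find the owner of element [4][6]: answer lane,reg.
c=6⇒gr=6  r=4⇒Rb=0,th=2,odd=0
L=6*4+2=26  i=0*2+0=0

26,0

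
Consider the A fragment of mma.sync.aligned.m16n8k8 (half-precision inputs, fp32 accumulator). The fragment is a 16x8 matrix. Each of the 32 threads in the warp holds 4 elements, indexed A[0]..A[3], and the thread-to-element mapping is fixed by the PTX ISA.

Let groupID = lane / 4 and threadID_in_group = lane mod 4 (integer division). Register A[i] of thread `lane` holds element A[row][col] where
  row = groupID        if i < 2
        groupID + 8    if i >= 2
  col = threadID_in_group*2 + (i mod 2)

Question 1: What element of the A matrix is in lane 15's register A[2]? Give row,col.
L=15→G=15>>2=3, T=15&3=3
[2]→row 3+8=11  col 3·2+0=6

11,6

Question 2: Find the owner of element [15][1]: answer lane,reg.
28,3

r=15→G=7,rhi=1  c=1→T=0,p=1
L=7*4+0=28  i=1*2+1=3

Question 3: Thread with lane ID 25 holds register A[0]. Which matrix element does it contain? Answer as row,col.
lane 25: G=6 (25/4), T=1 (25%4)
i=0: r=6+0=6, c=1*2+0=2

6,2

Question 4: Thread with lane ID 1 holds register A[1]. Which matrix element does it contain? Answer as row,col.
0,3

lane 1: G=0 (1/4), T=1 (1%4)
i=1: r=0+0=0, c=1*2+1=3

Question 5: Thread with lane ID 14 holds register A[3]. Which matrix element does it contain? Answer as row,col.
lane 14->14/4=3, 14 mod 4=2
i=3  r:3+8->11  c:2·2+1->5

11,5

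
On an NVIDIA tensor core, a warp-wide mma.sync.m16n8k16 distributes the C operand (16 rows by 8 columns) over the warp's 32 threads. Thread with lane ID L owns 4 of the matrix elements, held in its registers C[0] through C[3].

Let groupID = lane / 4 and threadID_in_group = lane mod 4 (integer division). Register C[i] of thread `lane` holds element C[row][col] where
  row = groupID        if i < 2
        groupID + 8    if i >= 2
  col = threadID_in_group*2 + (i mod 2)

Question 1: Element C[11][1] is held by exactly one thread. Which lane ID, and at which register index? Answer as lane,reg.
r=11→G=3,rhi=1  c=1→T=0,p=1
L=3*4+0=12  i=1*2+1=3

12,3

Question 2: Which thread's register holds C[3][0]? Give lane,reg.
12,0

r:3=>grp=3,rB=0  c:0=>tig=0,lo=0
L=3*4+0=12  i=0*2+0=0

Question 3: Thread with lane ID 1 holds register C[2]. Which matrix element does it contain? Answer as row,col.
lane 1: G=0 (1/4), T=1 (1%4)
i=2: r=0+8=8, c=1*2+0=2

8,2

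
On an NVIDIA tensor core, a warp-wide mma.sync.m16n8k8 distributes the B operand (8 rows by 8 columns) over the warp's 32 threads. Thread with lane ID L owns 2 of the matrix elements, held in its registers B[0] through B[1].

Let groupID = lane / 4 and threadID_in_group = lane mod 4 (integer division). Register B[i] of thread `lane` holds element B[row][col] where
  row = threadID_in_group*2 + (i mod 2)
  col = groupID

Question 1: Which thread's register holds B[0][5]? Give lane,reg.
c=5→G=5  r=0→T=0,p=0
L=5*4+0=20  i=0=0

20,0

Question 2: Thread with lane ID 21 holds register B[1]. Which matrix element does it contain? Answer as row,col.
lane 21⇒21/4=5, 21 mod 4=1
i=1  r:2·1+1⇒3  c:5

3,5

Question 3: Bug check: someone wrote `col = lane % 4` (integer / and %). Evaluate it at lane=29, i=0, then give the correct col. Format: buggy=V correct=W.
buggy=1 correct=7

`lane % 4`[29,0]→1
L=29→G=29>>2=7, T=29&3=1
[0]→row 1·2+0=2  col G=7
col: 1 vs 7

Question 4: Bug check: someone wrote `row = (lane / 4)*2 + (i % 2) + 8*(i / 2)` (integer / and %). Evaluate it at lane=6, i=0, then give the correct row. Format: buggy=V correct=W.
`(lane / 4)*2 + (i % 2) + 8*(i / 2)`[6,0]=>2
lane 6: grp=1 (6/4), tig=2 (6%4)
i=0: r=2*2+0=4, c=grp=1
row: 2 vs 4

buggy=2 correct=4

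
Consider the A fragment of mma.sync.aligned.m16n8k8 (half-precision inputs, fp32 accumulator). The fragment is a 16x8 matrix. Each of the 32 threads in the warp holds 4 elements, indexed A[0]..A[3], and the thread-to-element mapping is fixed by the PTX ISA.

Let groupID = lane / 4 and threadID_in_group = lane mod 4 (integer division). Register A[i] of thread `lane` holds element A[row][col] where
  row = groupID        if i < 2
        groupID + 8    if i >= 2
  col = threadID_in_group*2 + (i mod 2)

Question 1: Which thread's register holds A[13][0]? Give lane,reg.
20,2

r:13=>grp=5,rB=1  c:0=>tig=0,lo=0
L=5*4+0=20  i=1*2+0=2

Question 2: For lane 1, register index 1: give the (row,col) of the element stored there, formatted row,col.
lane 1->1/4=0, 1 mod 4=1
i=1  r:0+0->0  c:2·1+1->3

0,3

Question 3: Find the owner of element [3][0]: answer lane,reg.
12,0

r: 3->gid=3,r8=0  c: 0->tid=0,i&1=0
L=3*4+0=12  i=0*2+0=0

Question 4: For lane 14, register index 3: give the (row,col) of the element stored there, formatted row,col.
11,5

L=14=>grp=14>>2=3, tig=14&3=2
[3]=>row 3+8=11  col 2·2+1=5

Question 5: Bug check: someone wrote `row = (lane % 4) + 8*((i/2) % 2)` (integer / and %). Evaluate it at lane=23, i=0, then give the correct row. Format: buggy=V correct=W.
buggy=3 correct=5

`(lane % 4) + 8*((i/2) % 2)`[23,0]->3
lane 23: g=5 (23/4), t=3 (23%4)
i=0: r=5+0=5, c=3*2+0=6
row: 3 vs 5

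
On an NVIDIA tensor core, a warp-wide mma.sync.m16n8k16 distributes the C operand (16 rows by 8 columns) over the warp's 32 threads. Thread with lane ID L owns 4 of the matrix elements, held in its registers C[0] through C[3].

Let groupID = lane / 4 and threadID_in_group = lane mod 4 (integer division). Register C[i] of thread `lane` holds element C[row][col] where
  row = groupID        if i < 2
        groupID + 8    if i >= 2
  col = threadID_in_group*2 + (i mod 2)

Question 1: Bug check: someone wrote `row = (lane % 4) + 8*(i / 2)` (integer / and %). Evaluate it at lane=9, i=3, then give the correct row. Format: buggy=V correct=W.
`(lane % 4) + 8*(i / 2)`[9,3]⇒9
L=9⇒gr=9>>2=2, th=9&3=1
[3]⇒row 2+8=10  col 1·2+1=3
row: 9 vs 10

buggy=9 correct=10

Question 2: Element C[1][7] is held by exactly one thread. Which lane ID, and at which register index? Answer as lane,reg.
7,1

r=1->g=1,rb=0  c=7->t=3,b0=1
L=1*4+3=7  i=0*2+1=1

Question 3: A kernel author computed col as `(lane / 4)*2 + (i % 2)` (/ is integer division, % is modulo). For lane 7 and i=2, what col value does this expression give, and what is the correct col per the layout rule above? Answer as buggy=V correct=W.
buggy=2 correct=6

`(lane / 4)*2 + (i % 2)`[7,2]->2
lane 7: g=1 (7/4), t=3 (7%4)
i=2: r=1+8=9, c=3*2+0=6
col: 2 vs 6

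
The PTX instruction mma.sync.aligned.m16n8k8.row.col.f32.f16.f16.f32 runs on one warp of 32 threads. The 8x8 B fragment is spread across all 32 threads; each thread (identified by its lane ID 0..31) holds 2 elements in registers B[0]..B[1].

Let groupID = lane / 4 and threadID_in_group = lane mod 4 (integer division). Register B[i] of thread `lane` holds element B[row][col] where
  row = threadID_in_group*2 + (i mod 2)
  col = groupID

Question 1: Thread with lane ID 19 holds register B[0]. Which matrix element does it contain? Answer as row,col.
6,4

lane 19⇒19/4=4, 19 mod 4=3
i=0  r:2·3+0⇒6  c:4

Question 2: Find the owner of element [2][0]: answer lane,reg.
1,0

c=0⇒gr=0  r=2⇒th=1,odd=0
L=0*4+1=1  i=0=0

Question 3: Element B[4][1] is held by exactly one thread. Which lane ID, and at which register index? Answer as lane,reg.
6,0

c=1⇒gr=1  r=4⇒th=2,odd=0
L=1*4+2=6  i=0=0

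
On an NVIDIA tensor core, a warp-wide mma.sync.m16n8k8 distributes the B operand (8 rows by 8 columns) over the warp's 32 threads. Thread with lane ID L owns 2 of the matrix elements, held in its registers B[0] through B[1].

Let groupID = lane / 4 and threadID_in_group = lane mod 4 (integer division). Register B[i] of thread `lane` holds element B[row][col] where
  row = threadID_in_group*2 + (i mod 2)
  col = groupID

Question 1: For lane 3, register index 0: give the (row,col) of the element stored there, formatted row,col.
6,0

3: gr=0,th=3
[0] (3*2+0,0) = (6,0)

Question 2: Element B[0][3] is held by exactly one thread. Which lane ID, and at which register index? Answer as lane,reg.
12,0

c=3->g=3  r=0->t=0,b0=0
L=3*4+0=12  i=0=0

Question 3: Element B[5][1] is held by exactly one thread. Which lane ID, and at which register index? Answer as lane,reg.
6,1

c=1->g=1  r=5->t=2,b0=1
L=1*4+2=6  i=1=1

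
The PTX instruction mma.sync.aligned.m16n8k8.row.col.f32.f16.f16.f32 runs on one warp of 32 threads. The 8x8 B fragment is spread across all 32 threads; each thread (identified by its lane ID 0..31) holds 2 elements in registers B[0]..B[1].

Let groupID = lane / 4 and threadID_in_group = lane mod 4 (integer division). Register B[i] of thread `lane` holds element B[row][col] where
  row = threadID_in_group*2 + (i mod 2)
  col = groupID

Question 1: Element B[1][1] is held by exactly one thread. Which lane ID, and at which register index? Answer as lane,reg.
c:1=>grp=1  r:1=>tig=0,lo=1
L=1*4+0=4  i=1=1

4,1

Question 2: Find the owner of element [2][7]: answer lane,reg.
29,0

c:7=>grp=7  r:2=>tig=1,lo=0
L=7*4+1=29  i=0=0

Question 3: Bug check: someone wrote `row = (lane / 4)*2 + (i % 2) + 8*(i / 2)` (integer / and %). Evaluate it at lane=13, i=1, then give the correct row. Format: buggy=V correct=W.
`(lane / 4)*2 + (i % 2) + 8*(i / 2)`[13,1]->7
lane 13: gid=3 (13/4), tid=1 (13%4)
i=1: r=1*2+1=3, c=gid=3
row: 7 vs 3

buggy=7 correct=3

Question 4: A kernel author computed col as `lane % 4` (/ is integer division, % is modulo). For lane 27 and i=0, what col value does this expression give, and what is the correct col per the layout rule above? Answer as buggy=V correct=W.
`lane % 4`[27,0]→3
27: G=6,T=3
[0] (3*2+0,6) = (6,6)
col: 3 vs 6

buggy=3 correct=6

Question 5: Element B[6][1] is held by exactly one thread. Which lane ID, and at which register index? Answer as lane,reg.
7,0

c:1=>grp=1  r:6=>tig=3,lo=0
L=1*4+3=7  i=0=0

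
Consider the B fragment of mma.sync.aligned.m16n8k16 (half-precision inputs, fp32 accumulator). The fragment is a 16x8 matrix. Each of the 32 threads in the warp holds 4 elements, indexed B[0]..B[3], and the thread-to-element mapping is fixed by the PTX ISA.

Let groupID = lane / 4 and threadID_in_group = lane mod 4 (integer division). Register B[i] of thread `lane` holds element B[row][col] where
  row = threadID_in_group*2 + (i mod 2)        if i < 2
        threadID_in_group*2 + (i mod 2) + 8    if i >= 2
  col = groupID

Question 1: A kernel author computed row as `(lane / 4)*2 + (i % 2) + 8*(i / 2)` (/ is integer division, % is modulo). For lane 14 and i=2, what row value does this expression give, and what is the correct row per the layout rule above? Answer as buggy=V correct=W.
buggy=14 correct=12

`(lane / 4)*2 + (i % 2) + 8*(i / 2)`[14,2]→14
lane 14→14/4=3, 14 mod 4=2
i=2  r:2·2+0+8→12  c:3
row: 14 vs 12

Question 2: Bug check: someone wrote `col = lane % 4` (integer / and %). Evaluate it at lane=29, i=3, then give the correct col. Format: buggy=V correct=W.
buggy=1 correct=7

`lane % 4`[29,3]=>1
29: grp=7,tig=1
[3] (1*2+1+8,7) = (11,7)
col: 1 vs 7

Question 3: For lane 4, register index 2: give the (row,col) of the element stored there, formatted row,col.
4: gr=1,th=0
[2] (0*2+0+8,1) = (8,1)

8,1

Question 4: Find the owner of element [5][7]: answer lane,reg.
c=7→G=7  r=5→rhi=0,T=2,p=1
L=7*4+2=30  i=0*2+1=1

30,1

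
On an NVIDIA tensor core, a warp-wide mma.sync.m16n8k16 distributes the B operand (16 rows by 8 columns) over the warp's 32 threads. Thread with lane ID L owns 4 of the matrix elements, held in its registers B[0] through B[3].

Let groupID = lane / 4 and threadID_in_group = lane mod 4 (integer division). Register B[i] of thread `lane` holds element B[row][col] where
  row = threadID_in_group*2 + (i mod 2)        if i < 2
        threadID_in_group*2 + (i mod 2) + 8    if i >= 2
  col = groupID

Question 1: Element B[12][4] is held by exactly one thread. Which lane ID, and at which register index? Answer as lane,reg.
c=4→G=4  r=12→rhi=1,T=2,p=0
L=4*4+2=18  i=1*2+0=2

18,2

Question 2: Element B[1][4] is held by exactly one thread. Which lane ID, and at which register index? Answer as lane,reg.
c: 4->gid=4  r: 1->r8=0,tid=0,i&1=1
L=4*4+0=16  i=0*2+1=1

16,1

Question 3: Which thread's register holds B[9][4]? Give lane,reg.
16,3

c=4->g=4  r=9->rb=1,t=0,b0=1
L=4*4+0=16  i=1*2+1=3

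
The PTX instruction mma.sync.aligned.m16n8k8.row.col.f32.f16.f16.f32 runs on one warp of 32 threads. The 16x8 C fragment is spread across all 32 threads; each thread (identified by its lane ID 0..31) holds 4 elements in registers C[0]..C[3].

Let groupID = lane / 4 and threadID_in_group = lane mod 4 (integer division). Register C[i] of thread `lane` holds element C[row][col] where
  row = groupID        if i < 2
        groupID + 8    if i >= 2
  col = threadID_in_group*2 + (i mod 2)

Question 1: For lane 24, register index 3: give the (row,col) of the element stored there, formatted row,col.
14,1

24: g=6,t=0
[3] (6+8,0*2+1) = (14,1)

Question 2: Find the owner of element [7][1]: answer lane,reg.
28,1

r=7→G=7,rhi=0  c=1→T=0,p=1
L=7*4+0=28  i=0*2+1=1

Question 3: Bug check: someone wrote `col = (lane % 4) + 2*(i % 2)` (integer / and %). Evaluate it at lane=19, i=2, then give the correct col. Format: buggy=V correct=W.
buggy=3 correct=6

`(lane % 4) + 2*(i % 2)`[19,2]->3
lane 19: g=4 (19/4), t=3 (19%4)
i=2: r=4+8=12, c=3*2+0=6
col: 3 vs 6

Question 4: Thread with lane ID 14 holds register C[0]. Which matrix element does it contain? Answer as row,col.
lane 14=>14/4=3, 14 mod 4=2
i=0  r:3+0=>3  c:2·2+0=>4

3,4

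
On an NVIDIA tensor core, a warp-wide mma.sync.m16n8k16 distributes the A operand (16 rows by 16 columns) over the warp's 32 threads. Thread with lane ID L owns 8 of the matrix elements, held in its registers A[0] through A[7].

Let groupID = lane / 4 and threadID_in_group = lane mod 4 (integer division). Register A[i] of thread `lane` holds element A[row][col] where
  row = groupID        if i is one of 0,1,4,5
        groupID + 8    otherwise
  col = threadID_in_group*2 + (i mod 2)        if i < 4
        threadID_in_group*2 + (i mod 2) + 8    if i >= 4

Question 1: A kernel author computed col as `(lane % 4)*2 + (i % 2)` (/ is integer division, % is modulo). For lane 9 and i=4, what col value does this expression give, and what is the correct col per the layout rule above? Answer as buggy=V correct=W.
`(lane % 4)*2 + (i % 2)`[9,4]->2
lane 9: g=2 (9/4), t=1 (9%4)
i=4: r=2+0=2, c=1*2+0+8=10
col: 2 vs 10

buggy=2 correct=10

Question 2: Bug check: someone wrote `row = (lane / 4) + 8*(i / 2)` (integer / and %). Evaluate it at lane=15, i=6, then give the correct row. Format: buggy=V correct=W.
buggy=27 correct=11

`(lane / 4) + 8*(i / 2)`[15,6]->27
lane 15: gid=3 (15/4), tid=3 (15%4)
i=6: r=3+8=11, c=3*2+0+8=14
row: 27 vs 11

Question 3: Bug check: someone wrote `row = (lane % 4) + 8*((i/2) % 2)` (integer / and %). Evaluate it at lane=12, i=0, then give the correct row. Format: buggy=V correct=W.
`(lane % 4) + 8*((i/2) % 2)`[12,0]⇒0
lane 12⇒12/4=3, 12 mod 4=0
i=0  r:3+0⇒3  c:2·0+0+0⇒0
row: 0 vs 3

buggy=0 correct=3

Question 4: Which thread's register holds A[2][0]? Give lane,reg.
8,0

r:2=>grp=2,rB=0  c:0=>cB=0,tig=0,lo=0
L=2*4+0=8  i=0*4+0*2+0=0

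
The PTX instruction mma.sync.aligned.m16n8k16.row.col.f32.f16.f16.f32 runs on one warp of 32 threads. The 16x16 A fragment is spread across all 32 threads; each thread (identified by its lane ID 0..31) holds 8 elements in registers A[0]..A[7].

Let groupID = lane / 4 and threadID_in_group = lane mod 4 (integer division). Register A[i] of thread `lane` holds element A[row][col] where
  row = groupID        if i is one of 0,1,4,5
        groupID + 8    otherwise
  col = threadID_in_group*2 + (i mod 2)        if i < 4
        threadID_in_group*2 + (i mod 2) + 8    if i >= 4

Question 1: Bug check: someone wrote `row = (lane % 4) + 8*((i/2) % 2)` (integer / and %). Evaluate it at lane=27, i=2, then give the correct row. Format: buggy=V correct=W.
buggy=11 correct=14

`(lane % 4) + 8*((i/2) % 2)`[27,2]=>11
L=27=>grp=27>>2=6, tig=27&3=3
[2]=>row 6+8=14  col 3·2+0+0=6
row: 11 vs 14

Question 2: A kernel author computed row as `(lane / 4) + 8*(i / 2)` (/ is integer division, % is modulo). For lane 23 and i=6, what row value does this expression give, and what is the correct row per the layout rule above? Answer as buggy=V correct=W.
`(lane / 4) + 8*(i / 2)`[23,6]->29
L=23->g=23>>2=5, t=23&3=3
[6]->row 5+8=13  col 3·2+0+8=14
row: 29 vs 13

buggy=29 correct=13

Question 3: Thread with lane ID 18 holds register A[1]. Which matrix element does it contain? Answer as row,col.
lane 18->18/4=4, 18 mod 4=2
i=1  r:4+0->4  c:2·2+1+0->5

4,5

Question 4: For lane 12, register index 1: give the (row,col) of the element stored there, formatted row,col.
lane 12→12/4=3, 12 mod 4=0
i=1  r:3+0→3  c:2·0+1+0→1

3,1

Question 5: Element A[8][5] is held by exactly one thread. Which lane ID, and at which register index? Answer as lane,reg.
r: 8->gid=0,r8=1  c: 5->c8=0,tid=2,i&1=1
L=0*4+2=2  i=0*4+1*2+1=3

2,3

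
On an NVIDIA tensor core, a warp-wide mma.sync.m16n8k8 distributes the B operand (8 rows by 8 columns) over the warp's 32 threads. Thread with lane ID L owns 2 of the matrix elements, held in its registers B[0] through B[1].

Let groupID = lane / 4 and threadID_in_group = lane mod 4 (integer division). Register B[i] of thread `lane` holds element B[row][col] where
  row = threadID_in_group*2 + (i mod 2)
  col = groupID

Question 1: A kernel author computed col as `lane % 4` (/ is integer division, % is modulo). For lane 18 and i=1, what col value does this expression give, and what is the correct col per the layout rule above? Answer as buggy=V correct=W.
buggy=2 correct=4

`lane % 4`[18,1]=>2
lane 18: grp=4 (18/4), tig=2 (18%4)
i=1: r=2*2+1=5, c=grp=4
col: 2 vs 4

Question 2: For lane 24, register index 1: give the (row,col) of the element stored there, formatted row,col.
1,6

24: grp=6,tig=0
[1] (0*2+1,6) = (1,6)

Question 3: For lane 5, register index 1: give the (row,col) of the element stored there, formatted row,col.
3,1

lane 5: gid=1 (5/4), tid=1 (5%4)
i=1: r=1*2+1=3, c=gid=1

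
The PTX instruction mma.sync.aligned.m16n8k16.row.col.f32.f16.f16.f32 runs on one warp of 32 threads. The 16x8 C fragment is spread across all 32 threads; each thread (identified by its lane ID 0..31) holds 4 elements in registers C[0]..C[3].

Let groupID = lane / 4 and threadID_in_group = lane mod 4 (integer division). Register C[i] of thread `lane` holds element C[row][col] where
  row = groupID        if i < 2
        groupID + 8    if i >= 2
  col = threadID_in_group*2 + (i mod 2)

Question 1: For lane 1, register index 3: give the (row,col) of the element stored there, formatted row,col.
8,3

L=1=>grp=1>>2=0, tig=1&3=1
[3]=>row 0+8=8  col 1·2+1=3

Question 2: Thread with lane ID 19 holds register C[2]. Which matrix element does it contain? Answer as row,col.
lane 19: gid=4 (19/4), tid=3 (19%4)
i=2: r=4+8=12, c=3*2+0=6

12,6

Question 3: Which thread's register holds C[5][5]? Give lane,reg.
22,1

r=5⇒gr=5,Rb=0  c=5⇒th=2,odd=1
L=5*4+2=22  i=0*2+1=1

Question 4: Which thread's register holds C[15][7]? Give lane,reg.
31,3

r=15->g=7,rb=1  c=7->t=3,b0=1
L=7*4+3=31  i=1*2+1=3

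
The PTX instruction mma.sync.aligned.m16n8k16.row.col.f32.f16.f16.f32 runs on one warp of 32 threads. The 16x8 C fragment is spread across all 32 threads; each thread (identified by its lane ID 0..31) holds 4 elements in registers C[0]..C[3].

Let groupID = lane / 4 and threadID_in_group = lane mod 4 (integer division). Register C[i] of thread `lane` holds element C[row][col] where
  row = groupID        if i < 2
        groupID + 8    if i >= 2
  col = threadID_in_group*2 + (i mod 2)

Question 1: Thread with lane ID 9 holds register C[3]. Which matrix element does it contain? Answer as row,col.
lane 9: gr=2 (9/4), th=1 (9%4)
i=3: r=2+8=10, c=1*2+1=3

10,3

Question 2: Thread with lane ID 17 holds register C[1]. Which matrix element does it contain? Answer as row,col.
lane 17→17/4=4, 17 mod 4=1
i=1  r:4+0→4  c:2·1+1→3

4,3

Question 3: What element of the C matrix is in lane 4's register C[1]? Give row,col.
1,1

4: gid=1,tid=0
[1] (1+0,0*2+1) = (1,1)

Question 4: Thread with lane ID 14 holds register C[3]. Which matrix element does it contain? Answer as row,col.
14: gr=3,th=2
[3] (3+8,2*2+1) = (11,5)

11,5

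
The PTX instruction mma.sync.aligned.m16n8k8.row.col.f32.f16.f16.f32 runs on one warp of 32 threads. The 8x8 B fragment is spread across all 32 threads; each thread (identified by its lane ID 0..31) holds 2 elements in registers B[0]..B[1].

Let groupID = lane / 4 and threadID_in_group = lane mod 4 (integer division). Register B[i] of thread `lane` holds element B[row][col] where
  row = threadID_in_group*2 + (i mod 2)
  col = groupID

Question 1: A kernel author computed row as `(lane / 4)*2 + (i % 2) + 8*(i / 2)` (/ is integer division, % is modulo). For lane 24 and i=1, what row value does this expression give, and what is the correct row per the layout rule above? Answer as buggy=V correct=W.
`(lane / 4)*2 + (i % 2) + 8*(i / 2)`[24,1]->13
24: g=6,t=0
[1] (0*2+1,6) = (1,6)
row: 13 vs 1

buggy=13 correct=1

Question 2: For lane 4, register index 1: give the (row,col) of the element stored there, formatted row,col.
lane 4->4/4=1, 4 mod 4=0
i=1  r:2·0+1->1  c:1

1,1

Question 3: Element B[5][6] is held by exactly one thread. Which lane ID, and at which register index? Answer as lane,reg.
26,1

c=6->g=6  r=5->t=2,b0=1
L=6*4+2=26  i=1=1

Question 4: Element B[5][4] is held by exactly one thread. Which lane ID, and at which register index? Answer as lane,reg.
c=4->g=4  r=5->t=2,b0=1
L=4*4+2=18  i=1=1

18,1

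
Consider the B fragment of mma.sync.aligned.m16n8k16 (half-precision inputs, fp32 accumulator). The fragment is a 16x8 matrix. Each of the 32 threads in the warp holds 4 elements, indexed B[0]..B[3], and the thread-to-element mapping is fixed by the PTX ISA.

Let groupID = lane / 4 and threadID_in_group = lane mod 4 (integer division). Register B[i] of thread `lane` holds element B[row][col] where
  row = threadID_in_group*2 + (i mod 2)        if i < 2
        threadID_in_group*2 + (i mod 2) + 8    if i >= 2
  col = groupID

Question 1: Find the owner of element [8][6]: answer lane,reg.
c=6⇒gr=6  r=8⇒Rb=1,th=0,odd=0
L=6*4+0=24  i=1*2+0=2

24,2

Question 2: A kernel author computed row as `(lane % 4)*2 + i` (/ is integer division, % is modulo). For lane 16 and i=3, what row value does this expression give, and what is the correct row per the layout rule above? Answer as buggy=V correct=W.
`(lane % 4)*2 + i`[16,3]->3
lane 16->16/4=4, 16 mod 4=0
i=3  r:2·0+1+8->9  c:4
row: 3 vs 9

buggy=3 correct=9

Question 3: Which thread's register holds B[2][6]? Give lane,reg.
c=6⇒gr=6  r=2⇒Rb=0,th=1,odd=0
L=6*4+1=25  i=0*2+0=0

25,0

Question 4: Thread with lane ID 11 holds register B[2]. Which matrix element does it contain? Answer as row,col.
14,2

lane 11: gr=2 (11/4), th=3 (11%4)
i=2: r=3*2+0+8=14, c=gr=2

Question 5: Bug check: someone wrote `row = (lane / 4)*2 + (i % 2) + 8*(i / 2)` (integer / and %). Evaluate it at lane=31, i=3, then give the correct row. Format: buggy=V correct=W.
`(lane / 4)*2 + (i % 2) + 8*(i / 2)`[31,3]->23
L=31->g=31>>2=7, t=31&3=3
[3]->row 3·2+1+8=15  col g=7
row: 23 vs 15

buggy=23 correct=15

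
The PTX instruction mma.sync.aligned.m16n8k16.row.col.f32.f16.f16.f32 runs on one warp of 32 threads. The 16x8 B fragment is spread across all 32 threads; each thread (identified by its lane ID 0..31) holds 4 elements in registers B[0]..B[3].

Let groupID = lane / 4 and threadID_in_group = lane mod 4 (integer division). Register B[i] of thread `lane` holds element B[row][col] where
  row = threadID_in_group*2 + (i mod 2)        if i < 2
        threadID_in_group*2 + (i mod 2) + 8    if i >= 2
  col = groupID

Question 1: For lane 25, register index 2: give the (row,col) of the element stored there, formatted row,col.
L=25⇒gr=25>>2=6, th=25&3=1
[2]⇒row 1·2+0+8=10  col gr=6

10,6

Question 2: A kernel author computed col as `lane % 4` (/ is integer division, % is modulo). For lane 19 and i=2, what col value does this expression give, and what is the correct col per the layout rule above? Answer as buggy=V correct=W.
`lane % 4`[19,2]⇒3
lane 19: gr=4 (19/4), th=3 (19%4)
i=2: r=3*2+0+8=14, c=gr=4
col: 3 vs 4

buggy=3 correct=4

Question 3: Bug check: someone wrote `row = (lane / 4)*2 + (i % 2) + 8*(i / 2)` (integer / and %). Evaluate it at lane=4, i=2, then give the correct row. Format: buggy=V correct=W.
buggy=10 correct=8

`(lane / 4)*2 + (i % 2) + 8*(i / 2)`[4,2]->10
4: gid=1,tid=0
[2] (0*2+0+8,1) = (8,1)
row: 10 vs 8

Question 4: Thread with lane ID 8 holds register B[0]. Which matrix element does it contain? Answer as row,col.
0,2

8: gr=2,th=0
[0] (0*2+0+0,2) = (0,2)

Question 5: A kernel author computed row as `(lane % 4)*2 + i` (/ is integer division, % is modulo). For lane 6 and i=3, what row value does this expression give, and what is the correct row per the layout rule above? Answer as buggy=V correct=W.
`(lane % 4)*2 + i`[6,3]⇒7
6: gr=1,th=2
[3] (2*2+1+8,1) = (13,1)
row: 7 vs 13

buggy=7 correct=13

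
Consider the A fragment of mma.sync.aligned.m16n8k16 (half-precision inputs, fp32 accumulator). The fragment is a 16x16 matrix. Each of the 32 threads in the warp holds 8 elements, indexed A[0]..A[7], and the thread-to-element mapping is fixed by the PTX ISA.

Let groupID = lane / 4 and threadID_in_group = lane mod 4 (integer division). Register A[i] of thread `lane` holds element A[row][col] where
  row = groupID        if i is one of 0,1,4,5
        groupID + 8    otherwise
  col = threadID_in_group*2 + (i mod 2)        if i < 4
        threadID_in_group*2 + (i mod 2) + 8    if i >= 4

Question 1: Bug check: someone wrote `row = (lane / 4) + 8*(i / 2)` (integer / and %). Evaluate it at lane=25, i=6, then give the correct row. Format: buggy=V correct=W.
`(lane / 4) + 8*(i / 2)`[25,6]→30
lane 25→25/4=6, 25 mod 4=1
i=6  r:6+8→14  c:2·1+0+8→10
row: 30 vs 14

buggy=30 correct=14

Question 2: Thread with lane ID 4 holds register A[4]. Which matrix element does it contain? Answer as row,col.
1,8

L=4→G=4>>2=1, T=4&3=0
[4]→row 1+0=1  col 0·2+0+8=8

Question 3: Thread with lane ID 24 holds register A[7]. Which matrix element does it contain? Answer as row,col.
14,9

24: g=6,t=0
[7] (6+8,0*2+1+8) = (14,9)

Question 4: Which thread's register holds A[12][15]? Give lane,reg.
r:12=>grp=4,rB=1  c:15=>cB=1,tig=3,lo=1
L=4*4+3=19  i=1*4+1*2+1=7

19,7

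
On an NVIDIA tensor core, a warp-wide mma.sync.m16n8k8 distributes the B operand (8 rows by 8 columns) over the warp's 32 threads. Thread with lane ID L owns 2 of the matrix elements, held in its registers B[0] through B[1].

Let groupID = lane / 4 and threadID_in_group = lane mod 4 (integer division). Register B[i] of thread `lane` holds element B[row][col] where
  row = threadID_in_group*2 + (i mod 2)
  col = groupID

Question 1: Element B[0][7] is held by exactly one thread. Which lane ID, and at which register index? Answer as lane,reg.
28,0

c=7→G=7  r=0→T=0,p=0
L=7*4+0=28  i=0=0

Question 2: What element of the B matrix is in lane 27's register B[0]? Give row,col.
6,6

lane 27: gr=6 (27/4), th=3 (27%4)
i=0: r=3*2+0=6, c=gr=6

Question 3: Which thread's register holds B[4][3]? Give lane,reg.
c=3→G=3  r=4→T=2,p=0
L=3*4+2=14  i=0=0

14,0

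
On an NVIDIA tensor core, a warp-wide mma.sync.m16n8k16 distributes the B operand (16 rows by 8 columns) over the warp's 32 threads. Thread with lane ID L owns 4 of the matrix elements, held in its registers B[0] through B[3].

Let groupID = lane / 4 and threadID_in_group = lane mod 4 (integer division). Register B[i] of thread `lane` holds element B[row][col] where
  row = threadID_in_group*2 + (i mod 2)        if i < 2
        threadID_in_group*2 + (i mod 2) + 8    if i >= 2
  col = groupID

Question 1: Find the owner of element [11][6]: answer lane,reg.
c=6→G=6  r=11→rhi=1,T=1,p=1
L=6*4+1=25  i=1*2+1=3

25,3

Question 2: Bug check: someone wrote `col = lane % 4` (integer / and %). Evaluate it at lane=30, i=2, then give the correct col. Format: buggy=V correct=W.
`lane % 4`[30,2]⇒2
30: gr=7,th=2
[2] (2*2+0+8,7) = (12,7)
col: 2 vs 7

buggy=2 correct=7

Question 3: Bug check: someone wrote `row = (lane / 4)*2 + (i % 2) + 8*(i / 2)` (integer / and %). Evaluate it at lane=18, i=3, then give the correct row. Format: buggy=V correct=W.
buggy=17 correct=13

`(lane / 4)*2 + (i % 2) + 8*(i / 2)`[18,3]->17
18: g=4,t=2
[3] (2*2+1+8,4) = (13,4)
row: 17 vs 13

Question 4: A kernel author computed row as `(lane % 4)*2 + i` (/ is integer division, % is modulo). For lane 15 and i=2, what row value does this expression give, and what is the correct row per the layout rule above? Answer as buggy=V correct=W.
`(lane % 4)*2 + i`[15,2]->8
lane 15: gid=3 (15/4), tid=3 (15%4)
i=2: r=3*2+0+8=14, c=gid=3
row: 8 vs 14

buggy=8 correct=14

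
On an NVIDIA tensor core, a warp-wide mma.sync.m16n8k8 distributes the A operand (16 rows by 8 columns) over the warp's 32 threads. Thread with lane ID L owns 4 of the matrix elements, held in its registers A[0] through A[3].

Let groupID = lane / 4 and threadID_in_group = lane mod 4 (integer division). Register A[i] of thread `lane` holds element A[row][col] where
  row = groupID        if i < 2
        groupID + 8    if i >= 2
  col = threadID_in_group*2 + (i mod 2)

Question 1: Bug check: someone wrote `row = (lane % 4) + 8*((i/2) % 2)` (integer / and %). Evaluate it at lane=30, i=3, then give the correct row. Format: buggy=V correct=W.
buggy=10 correct=15

`(lane % 4) + 8*((i/2) % 2)`[30,3]⇒10
lane 30: gr=7 (30/4), th=2 (30%4)
i=3: r=7+8=15, c=2*2+1=5
row: 10 vs 15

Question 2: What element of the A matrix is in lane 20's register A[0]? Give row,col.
5,0

lane 20=>20/4=5, 20 mod 4=0
i=0  r:5+0=>5  c:2·0+0=>0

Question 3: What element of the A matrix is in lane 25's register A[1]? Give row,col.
lane 25: g=6 (25/4), t=1 (25%4)
i=1: r=6+0=6, c=1*2+1=3

6,3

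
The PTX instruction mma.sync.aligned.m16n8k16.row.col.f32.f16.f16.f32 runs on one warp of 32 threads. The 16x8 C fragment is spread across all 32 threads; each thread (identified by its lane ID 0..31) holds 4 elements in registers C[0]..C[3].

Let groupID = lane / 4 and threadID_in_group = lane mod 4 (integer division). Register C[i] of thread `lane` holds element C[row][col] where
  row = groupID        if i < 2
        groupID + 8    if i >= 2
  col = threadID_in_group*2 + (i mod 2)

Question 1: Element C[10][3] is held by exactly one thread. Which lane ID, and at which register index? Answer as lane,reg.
9,3

r:10=>grp=2,rB=1  c:3=>tig=1,lo=1
L=2*4+1=9  i=1*2+1=3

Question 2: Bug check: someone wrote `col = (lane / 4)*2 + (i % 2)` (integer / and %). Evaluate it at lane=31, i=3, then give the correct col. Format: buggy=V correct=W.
`(lane / 4)*2 + (i % 2)`[31,3]=>15
lane 31=>31/4=7, 31 mod 4=3
i=3  r:7+8=>15  c:2·3+1=>7
col: 15 vs 7

buggy=15 correct=7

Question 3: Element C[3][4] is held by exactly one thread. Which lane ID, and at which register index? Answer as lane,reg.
14,0

r=3->g=3,rb=0  c=4->t=2,b0=0
L=3*4+2=14  i=0*2+0=0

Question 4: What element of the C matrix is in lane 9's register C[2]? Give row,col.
10,2

9: gr=2,th=1
[2] (2+8,1*2+0) = (10,2)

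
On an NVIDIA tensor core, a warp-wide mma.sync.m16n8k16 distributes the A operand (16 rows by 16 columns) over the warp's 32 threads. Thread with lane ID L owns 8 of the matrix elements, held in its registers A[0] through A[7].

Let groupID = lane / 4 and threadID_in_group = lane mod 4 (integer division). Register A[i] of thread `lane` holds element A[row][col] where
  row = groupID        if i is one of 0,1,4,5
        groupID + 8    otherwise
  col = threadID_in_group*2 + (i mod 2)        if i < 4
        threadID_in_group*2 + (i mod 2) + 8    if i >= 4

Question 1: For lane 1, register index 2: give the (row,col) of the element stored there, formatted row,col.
L=1->gid=1>>2=0, tid=1&3=1
[2]->row 0+8=8  col 1·2+0+0=2

8,2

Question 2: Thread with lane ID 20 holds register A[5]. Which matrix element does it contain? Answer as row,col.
20: gid=5,tid=0
[5] (5+0,0*2+1+8) = (5,9)

5,9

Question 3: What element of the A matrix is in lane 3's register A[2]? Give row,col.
8,6

L=3->gid=3>>2=0, tid=3&3=3
[2]->row 0+8=8  col 3·2+0+0=6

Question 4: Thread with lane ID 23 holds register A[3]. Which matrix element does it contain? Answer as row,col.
23: grp=5,tig=3
[3] (5+8,3*2+1+0) = (13,7)

13,7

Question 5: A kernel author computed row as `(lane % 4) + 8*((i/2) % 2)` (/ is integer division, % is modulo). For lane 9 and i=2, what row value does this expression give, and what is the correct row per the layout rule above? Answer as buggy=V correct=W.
`(lane % 4) + 8*((i/2) % 2)`[9,2]->9
lane 9->9/4=2, 9 mod 4=1
i=2  r:2+8->10  c:2·1+0+0->2
row: 9 vs 10

buggy=9 correct=10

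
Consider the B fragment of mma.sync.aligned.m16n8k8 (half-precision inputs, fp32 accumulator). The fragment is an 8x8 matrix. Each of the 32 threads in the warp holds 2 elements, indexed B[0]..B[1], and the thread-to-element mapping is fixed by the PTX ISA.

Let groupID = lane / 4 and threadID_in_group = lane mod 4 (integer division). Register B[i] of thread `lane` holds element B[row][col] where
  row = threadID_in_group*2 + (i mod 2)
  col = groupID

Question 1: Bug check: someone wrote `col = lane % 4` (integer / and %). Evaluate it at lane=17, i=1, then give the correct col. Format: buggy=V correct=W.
`lane % 4`[17,1]⇒1
L=17⇒gr=17>>2=4, th=17&3=1
[1]⇒row 1·2+1=3  col gr=4
col: 1 vs 4

buggy=1 correct=4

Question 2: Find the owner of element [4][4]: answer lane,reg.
18,0

c=4⇒gr=4  r=4⇒th=2,odd=0
L=4*4+2=18  i=0=0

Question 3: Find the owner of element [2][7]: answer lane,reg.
29,0

c=7->g=7  r=2->t=1,b0=0
L=7*4+1=29  i=0=0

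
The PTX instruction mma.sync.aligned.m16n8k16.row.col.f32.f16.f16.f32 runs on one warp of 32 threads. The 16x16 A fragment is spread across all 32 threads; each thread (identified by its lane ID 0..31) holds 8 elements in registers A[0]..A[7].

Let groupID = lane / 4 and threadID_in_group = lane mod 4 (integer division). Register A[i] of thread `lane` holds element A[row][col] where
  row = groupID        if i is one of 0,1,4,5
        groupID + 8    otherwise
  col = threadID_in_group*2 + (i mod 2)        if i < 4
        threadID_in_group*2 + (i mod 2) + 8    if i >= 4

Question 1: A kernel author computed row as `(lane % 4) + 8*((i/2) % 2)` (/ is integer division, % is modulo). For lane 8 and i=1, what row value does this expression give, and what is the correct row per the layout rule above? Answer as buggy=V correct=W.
buggy=0 correct=2

`(lane % 4) + 8*((i/2) % 2)`[8,1]=>0
L=8=>grp=8>>2=2, tig=8&3=0
[1]=>row 2+0=2  col 0·2+1+0=1
row: 0 vs 2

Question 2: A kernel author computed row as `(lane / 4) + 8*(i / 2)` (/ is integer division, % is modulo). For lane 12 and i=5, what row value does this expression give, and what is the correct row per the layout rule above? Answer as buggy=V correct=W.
buggy=19 correct=3

`(lane / 4) + 8*(i / 2)`[12,5]->19
lane 12: g=3 (12/4), t=0 (12%4)
i=5: r=3+0=3, c=0*2+1+8=9
row: 19 vs 3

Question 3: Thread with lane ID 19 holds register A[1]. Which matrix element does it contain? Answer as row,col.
4,7

lane 19⇒19/4=4, 19 mod 4=3
i=1  r:4+0⇒4  c:2·3+1+0⇒7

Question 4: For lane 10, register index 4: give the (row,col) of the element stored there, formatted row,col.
10: gid=2,tid=2
[4] (2+0,2*2+0+8) = (2,12)

2,12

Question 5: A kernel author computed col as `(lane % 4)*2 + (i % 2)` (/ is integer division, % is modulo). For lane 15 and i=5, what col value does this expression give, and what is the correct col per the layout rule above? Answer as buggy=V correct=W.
`(lane % 4)*2 + (i % 2)`[15,5]→7
L=15→G=15>>2=3, T=15&3=3
[5]→row 3+0=3  col 3·2+1+8=15
col: 7 vs 15

buggy=7 correct=15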